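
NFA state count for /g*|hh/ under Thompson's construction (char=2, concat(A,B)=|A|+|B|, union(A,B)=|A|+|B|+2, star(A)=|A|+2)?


Syntax tree has 3 char leaf(s), 1 union(s), 1 star(s)
chars contribute 3×2 = 6; each union adds +2; each star adds +2
Total: 6 + 2 + 2 = 10 states


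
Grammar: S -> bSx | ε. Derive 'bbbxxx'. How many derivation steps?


Derivation: S => bSx => bbSxx => bbbSxxx => bbbxxx
Steps: 4


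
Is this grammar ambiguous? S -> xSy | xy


balanced x^n…y^n: each string has a unique parse
Unambiguous


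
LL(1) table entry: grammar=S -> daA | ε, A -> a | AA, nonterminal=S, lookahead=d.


For [S, d]: 'd' ∈ FIRST(daA)
Entry: S -> daA


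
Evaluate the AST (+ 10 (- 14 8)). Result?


Evaluate inner: (- 14 8) = 6
Evaluate root: (+ 10 6) = 16
Result: 16


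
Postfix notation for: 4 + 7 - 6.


Left to right (same or higher precedence on left)
Postfix: 4 7 + 6 -


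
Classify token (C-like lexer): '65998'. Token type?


Pattern: digits only
Type: INTEGER_LITERAL


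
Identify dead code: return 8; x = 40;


statement follows a return and is unreachable
Dead: 'x = 40'


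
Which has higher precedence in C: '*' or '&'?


'*' is multiplicative (level 10); '&' is bitwise AND (level 5)
Higher level binds tighter
'*' has higher precedence than '&'


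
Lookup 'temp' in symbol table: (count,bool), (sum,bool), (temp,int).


Lookup 'temp' → type int


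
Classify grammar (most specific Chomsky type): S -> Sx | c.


Left-linear: every RHS is a terminal or one nonterminal followed by a terminal
Classification: Type 3 (Regular)


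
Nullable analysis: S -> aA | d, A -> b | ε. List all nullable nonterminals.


A nonterminal is nullable iff some alternative derives ε (directly, or every symbol in it is nullable)
Nullable: {A}


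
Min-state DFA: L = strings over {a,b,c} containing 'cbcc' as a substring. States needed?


KMP-style automaton: 4 progress states + 1 absorbing accept = 5
Minimal DFA: 5 states


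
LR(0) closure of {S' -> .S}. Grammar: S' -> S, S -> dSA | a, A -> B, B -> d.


Start: S' -> .S
For each item with dot before a nonterminal B, add B -> .γ for every B-production
Closure: [S' -> .S, S -> .dSA, S -> .a]


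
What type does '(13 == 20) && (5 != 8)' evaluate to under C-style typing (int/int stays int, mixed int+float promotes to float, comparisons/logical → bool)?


Operand types: bool && bool
Rule: logical operators take bool operands and yield bool
Result type: bool


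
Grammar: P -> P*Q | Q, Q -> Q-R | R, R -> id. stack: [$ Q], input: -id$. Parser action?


shift '-' to continue Q -> Q-R
Action: shift


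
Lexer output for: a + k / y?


Scan left to right, longest-match per lexeme
Tokens: ID(a), OP(+), ID(k), OP(/), ID(y)


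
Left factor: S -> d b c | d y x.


Common prefix: 'd'
Factored: S -> d S', S' -> b c | y x


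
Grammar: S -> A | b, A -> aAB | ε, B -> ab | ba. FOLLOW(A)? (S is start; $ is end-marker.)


$ ∈ FOLLOW(S). For each A -> αBβ: add FIRST(β)\{ε} to FOLLOW(B); if β nullable, add FOLLOW(A).
FOLLOW(A) = {$, a, b}


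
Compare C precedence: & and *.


'*' is multiplicative (level 10); '&' is bitwise AND (level 5)
Higher level binds tighter
'*' has higher precedence than '&'


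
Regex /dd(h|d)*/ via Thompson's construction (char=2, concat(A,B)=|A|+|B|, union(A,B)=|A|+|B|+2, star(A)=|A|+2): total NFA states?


Syntax tree has 4 char leaf(s), 1 union(s), 1 star(s)
chars contribute 4×2 = 8; each union adds +2; each star adds +2
Total: 8 + 2 + 2 = 12 states


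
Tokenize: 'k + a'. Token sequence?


Scan left to right, longest-match per lexeme
Tokens: ID(k), OP(+), ID(a)


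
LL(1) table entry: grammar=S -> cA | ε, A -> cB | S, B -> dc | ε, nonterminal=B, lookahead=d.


For [B, d]: 'd' ∈ FIRST(dc)
Entry: B -> dc


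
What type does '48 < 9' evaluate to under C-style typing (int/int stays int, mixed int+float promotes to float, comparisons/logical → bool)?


Operand types: int < int
Rule: comparison yields bool
Result type: bool


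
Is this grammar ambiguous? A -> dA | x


right-linear, alternatives start with distinct terminals 'd' vs 'x': unique leftmost derivation
Unambiguous


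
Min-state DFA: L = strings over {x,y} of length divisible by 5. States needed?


Track length mod 5: states 0..4, accept at 0
Minimal DFA: 5 states


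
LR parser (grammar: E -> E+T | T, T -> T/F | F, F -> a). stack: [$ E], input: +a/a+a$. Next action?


shift '+' to continue E -> E+T
Action: shift


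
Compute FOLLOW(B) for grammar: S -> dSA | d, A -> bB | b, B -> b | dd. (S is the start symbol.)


$ ∈ FOLLOW(S). For each A -> αBβ: add FIRST(β)\{ε} to FOLLOW(B); if β nullable, add FOLLOW(A).
FOLLOW(B) = {$, b}


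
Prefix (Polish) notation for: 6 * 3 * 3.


left-to-right (same/higher precedence on left): tree is (* (* 6 3) 3)
Prefix: * * 6 3 3


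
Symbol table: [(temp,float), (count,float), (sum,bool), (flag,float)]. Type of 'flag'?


Lookup 'flag' → type float


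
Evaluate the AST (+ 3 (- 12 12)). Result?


Evaluate inner: (- 12 12) = 0
Evaluate root: (+ 3 0) = 3
Result: 3


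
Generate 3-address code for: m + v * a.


Break into single-operator statements:
t1 = v * a
t2 = m + t1


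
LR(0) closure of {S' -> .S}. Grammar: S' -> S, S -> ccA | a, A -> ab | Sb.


Start: S' -> .S
For each item with dot before a nonterminal B, add B -> .γ for every B-production
Closure: [S' -> .S, S -> .ccA, S -> .a]


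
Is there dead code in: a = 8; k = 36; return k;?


a is assigned but never read
Dead: 'a = 8'


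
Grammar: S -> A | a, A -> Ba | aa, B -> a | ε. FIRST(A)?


Per alternative of A: FIRST(Ba) = {a}; FIRST(aa) = {a}
FIRST(A) = {a}


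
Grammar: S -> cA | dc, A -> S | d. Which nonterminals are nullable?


A nonterminal is nullable iff some alternative derives ε (directly, or every symbol in it is nullable)
Nullable: {}


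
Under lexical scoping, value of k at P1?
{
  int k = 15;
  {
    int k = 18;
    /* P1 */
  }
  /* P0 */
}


k declared in the same block as P1
k = 18


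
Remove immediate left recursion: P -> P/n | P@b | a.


Left-recursive alternatives: P/n, P@b; non-recursive: a
Introduce P': P -> aP', P' -> /nP' | @bP' | ε


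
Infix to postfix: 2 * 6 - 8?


Left to right (same or higher precedence on left)
Postfix: 2 6 * 8 -


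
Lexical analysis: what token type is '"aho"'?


Pattern: double-quoted sequence
Type: STRING_LITERAL


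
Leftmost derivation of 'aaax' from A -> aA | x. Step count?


Derivation: A => aA => aaA => aaaA => aaax
Steps: 4


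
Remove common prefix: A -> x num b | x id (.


Common prefix: 'x'
Factored: A -> x A', A' -> num b | id (


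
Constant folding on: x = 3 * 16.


3 * 16 = 48 at compile time
Optimized: x = 48


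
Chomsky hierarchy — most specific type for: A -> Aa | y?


Left-linear: every RHS is a terminal or one nonterminal followed by a terminal
Classification: Type 3 (Regular)


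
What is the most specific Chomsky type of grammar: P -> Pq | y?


Left-linear: every RHS is a terminal or one nonterminal followed by a terminal
Classification: Type 3 (Regular)


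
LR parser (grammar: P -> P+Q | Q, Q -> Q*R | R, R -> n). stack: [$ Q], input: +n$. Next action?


lookahead ∉ {*} so Q won't extend; reduce P -> Q
Action: reduce (P -> Q)


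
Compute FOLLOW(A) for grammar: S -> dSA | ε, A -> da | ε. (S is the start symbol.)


$ ∈ FOLLOW(S). For each A -> αBβ: add FIRST(β)\{ε} to FOLLOW(B); if β nullable, add FOLLOW(A).
FOLLOW(A) = {$, d}


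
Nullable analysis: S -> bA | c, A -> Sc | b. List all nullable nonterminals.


A nonterminal is nullable iff some alternative derives ε (directly, or every symbol in it is nullable)
Nullable: {}


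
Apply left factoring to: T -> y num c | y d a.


Common prefix: 'y'
Factored: T -> y T', T' -> num c | d a


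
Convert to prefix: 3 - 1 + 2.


left-to-right (same/higher precedence on left): tree is (+ (- 3 1) 2)
Prefix: + - 3 1 2


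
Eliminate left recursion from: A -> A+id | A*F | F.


Left-recursive alternatives: A+id, A*F; non-recursive: F
Introduce A': A -> FA', A' -> +idA' | *FA' | ε


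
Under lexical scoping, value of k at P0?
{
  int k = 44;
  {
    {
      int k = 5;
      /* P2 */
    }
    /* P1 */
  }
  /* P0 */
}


k declared in the same block as P0
k = 44


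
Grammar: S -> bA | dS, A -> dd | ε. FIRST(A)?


Per alternative of A: FIRST(dd) = {d}; FIRST(ε) = {ε}
FIRST(A) = {d, ε}


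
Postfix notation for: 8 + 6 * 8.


* has higher precedence, evaluate 6*8 first
Postfix: 8 6 8 * +


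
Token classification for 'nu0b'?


Pattern: letter/underscore followed by alphanumerics, not a keyword
Type: IDENTIFIER


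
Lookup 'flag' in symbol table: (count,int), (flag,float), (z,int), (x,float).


Lookup 'flag' → type float


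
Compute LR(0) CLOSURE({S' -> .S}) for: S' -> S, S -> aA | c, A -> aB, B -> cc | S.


Start: S' -> .S
For each item with dot before a nonterminal B, add B -> .γ for every B-production
Closure: [S' -> .S, S -> .aA, S -> .c]


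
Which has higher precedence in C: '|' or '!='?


'!=' is equality (level 6); '|' is bitwise OR (level 3)
Higher level binds tighter
'!=' has higher precedence than '|'


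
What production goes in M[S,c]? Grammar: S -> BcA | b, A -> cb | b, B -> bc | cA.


For [S, c]: 'c' ∈ FIRST(BcA)
Entry: S -> BcA


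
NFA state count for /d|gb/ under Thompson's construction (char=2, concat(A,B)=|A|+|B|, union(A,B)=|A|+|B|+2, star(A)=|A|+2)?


Syntax tree has 3 char leaf(s), 1 union(s), 0 star(s)
chars contribute 3×2 = 6; each union adds +2; each star adds +2
Total: 6 + 2 + 0 = 8 states


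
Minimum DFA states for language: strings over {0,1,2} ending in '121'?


Track the longest suffix of input matching a prefix of '121': 4 classes (prefixes of length 0..3)
Minimal DFA: 4 states


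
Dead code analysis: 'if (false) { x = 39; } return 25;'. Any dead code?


condition is constant false, so the whole block is unreachable
Dead: 'if (false) { x = 39; }'


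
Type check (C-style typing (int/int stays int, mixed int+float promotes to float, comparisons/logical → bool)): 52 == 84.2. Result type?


Operand types: int == float
Rule: comparison yields bool
Result type: bool


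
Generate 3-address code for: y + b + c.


Break into single-operator statements:
t1 = y + b
t2 = t1 + c


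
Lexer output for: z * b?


Scan left to right, longest-match per lexeme
Tokens: ID(z), OP(*), ID(b)


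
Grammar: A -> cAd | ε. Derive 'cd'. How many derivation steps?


Derivation: A => cAd => cd
Steps: 2


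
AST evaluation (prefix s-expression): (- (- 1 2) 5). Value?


Evaluate inner: (- 1 2) = -1
Evaluate root: (- -1 5) = -6
Result: -6


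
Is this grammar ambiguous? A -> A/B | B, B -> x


precedence layered via separate nonterminal B: deterministic
Unambiguous


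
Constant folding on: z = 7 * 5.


7 * 5 = 35 at compile time
Optimized: z = 35


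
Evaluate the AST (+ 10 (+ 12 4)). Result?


Evaluate inner: (+ 12 4) = 16
Evaluate root: (+ 10 16) = 26
Result: 26


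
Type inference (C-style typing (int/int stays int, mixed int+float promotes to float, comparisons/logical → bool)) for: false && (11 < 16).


Operand types: bool && bool
Rule: logical operators take bool operands and yield bool
Result type: bool


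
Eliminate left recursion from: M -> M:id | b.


Left-recursive alternatives: M:id; non-recursive: b
Introduce M': M -> bM', M' -> :idM' | ε


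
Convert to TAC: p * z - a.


Break into single-operator statements:
t1 = p * z
t2 = t1 - a


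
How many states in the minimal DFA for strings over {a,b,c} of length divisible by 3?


Track length mod 3: states 0..2, accept at 0
Minimal DFA: 3 states


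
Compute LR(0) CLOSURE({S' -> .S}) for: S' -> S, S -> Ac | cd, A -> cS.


Start: S' -> .S
For each item with dot before a nonterminal B, add B -> .γ for every B-production
Closure: [S' -> .S, S -> .Ac, S -> .cd, A -> .cS]


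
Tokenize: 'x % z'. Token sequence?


Scan left to right, longest-match per lexeme
Tokens: ID(x), OP(%), ID(z)


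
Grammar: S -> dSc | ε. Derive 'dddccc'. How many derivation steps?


Derivation: S => dSc => ddScc => dddSccc => dddccc
Steps: 4


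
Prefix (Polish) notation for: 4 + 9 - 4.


left-to-right (same/higher precedence on left): tree is (- (+ 4 9) 4)
Prefix: - + 4 9 4


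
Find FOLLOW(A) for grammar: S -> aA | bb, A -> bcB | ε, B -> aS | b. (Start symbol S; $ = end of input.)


$ ∈ FOLLOW(S). For each A -> αBβ: add FIRST(β)\{ε} to FOLLOW(B); if β nullable, add FOLLOW(A).
FOLLOW(A) = {$}


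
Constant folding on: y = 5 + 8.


5 + 8 = 13 at compile time
Optimized: y = 13


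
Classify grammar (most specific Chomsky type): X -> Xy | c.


Left-linear: every RHS is a terminal or one nonterminal followed by a terminal
Classification: Type 3 (Regular)


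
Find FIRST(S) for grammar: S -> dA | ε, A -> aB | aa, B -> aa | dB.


Per alternative of S: FIRST(dA) = {d}; FIRST(ε) = {ε}
FIRST(S) = {d, ε}


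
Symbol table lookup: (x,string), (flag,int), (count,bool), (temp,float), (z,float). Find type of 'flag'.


Lookup 'flag' → type int


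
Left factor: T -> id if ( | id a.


Common prefix: 'id'
Factored: T -> id T', T' -> if ( | a


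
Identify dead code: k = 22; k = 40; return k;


first assignment to k is overwritten before any read
Dead: 'k = 22'


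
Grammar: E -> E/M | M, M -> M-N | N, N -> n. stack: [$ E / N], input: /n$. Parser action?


'N' (not preceded by M-) is the handle for M -> N
Action: reduce (M -> N)


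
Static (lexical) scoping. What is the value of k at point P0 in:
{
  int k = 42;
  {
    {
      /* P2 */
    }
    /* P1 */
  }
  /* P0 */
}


k declared in the same block as P0
k = 42


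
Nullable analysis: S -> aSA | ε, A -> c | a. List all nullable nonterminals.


A nonterminal is nullable iff some alternative derives ε (directly, or every symbol in it is nullable)
Nullable: {S}


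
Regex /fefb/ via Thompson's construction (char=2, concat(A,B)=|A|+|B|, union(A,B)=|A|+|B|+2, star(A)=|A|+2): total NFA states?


Syntax tree has 4 char leaf(s), 0 union(s), 0 star(s)
chars contribute 4×2 = 8; each union adds +2; each star adds +2
Total: 8 + 0 + 0 = 8 states


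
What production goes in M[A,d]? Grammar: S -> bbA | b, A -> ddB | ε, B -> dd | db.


For [A, d]: 'd' ∈ FIRST(ddB)
Entry: A -> ddB


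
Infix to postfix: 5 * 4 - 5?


Left to right (same or higher precedence on left)
Postfix: 5 4 * 5 -


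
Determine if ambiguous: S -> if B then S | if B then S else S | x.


dangling else: 'if B then if B then x else x' parses two ways
Ambiguous


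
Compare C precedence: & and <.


'<' is relational (level 7); '&' is bitwise AND (level 5)
Higher level binds tighter
'<' has higher precedence than '&'


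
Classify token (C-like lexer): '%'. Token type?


Pattern: operator symbol
Type: OPERATOR


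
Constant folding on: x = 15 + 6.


15 + 6 = 21 at compile time
Optimized: x = 21


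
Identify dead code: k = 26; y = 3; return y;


k is assigned but never read
Dead: 'k = 26'


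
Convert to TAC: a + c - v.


Break into single-operator statements:
t1 = a + c
t2 = t1 - v


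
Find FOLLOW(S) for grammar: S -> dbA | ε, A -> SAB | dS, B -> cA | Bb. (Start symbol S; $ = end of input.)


$ ∈ FOLLOW(S). For each A -> αBβ: add FIRST(β)\{ε} to FOLLOW(B); if β nullable, add FOLLOW(A).
FOLLOW(S) = {$, b, c, d}


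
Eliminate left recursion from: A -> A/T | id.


Left-recursive alternatives: A/T; non-recursive: id
Introduce A': A -> idA', A' -> /TA' | ε


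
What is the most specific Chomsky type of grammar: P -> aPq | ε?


Single nonterminal LHS, but a^n q^n is not regular
Classification: Type 2 (Context-Free)


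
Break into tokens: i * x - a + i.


Scan left to right, longest-match per lexeme
Tokens: ID(i), OP(*), ID(x), OP(-), ID(a), OP(+), ID(i)


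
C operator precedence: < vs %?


'%' is multiplicative (level 10); '<' is relational (level 7)
Higher level binds tighter
'%' has higher precedence than '<'


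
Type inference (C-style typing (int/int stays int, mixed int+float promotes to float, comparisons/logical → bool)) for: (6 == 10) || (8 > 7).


Operand types: bool || bool
Rule: logical operators take bool operands and yield bool
Result type: bool


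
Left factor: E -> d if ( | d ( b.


Common prefix: 'd'
Factored: E -> d E', E' -> if ( | ( b


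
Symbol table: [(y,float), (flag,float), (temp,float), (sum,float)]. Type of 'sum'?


Lookup 'sum' → type float


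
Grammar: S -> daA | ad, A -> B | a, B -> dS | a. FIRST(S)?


Per alternative of S: FIRST(daA) = {d}; FIRST(ad) = {a}
FIRST(S) = {a, d}


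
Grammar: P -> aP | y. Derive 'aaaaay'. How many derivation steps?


Derivation: P => aP => aaP => aaaP => aaaaP => aaaaaP => aaaaay
Steps: 6


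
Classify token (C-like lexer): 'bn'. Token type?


Pattern: letter/underscore followed by alphanumerics, not a keyword
Type: IDENTIFIER


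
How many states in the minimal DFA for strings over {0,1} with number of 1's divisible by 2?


Track (count of 1) mod 2: states 0..1, accept at 0
Minimal DFA: 2 states


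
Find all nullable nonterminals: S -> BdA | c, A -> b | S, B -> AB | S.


A nonterminal is nullable iff some alternative derives ε (directly, or every symbol in it is nullable)
Nullable: {}


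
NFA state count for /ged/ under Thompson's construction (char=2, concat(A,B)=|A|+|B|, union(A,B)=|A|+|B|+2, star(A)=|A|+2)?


Syntax tree has 3 char leaf(s), 0 union(s), 0 star(s)
chars contribute 3×2 = 6; each union adds +2; each star adds +2
Total: 6 + 0 + 0 = 6 states


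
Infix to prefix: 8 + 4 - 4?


left-to-right (same/higher precedence on left): tree is (- (+ 8 4) 4)
Prefix: - + 8 4 4


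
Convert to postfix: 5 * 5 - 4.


Left to right (same or higher precedence on left)
Postfix: 5 5 * 4 -


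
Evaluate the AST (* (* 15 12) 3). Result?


Evaluate inner: (* 15 12) = 180
Evaluate root: (* 180 3) = 540
Result: 540


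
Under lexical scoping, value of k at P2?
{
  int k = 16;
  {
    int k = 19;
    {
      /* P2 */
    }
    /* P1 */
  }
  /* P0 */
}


P2's block does not declare k; resolves to the enclosing declaration at depth 1
k = 19


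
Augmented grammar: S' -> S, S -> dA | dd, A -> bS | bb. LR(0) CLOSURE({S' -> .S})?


Start: S' -> .S
For each item with dot before a nonterminal B, add B -> .γ for every B-production
Closure: [S' -> .S, S -> .dA, S -> .dd]


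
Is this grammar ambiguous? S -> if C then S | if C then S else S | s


dangling else: 'if C then if C then s else s' parses two ways
Ambiguous


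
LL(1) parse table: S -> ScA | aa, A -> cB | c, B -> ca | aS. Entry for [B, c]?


For [B, c]: 'c' ∈ FIRST(ca)
Entry: B -> ca


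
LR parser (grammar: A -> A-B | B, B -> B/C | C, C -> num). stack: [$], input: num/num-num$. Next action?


no handle on stack; shift 'num'
Action: shift


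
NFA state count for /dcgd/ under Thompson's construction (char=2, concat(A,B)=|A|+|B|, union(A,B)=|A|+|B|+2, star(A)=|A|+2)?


Syntax tree has 4 char leaf(s), 0 union(s), 0 star(s)
chars contribute 4×2 = 8; each union adds +2; each star adds +2
Total: 8 + 0 + 0 = 8 states


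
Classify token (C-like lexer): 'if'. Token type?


Pattern: reserved word
Type: KEYWORD


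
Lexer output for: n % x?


Scan left to right, longest-match per lexeme
Tokens: ID(n), OP(%), ID(x)


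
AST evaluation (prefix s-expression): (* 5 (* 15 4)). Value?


Evaluate inner: (* 15 4) = 60
Evaluate root: (* 5 60) = 300
Result: 300


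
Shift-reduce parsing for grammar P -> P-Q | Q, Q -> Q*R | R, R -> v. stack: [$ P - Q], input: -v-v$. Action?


handle 'P-Q' on top; lookahead ∈ FOLLOW(P) = {-, $}
Action: reduce (P -> P-Q)


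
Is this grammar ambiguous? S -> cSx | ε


balanced c^n…x^n: each string has a unique parse
Unambiguous


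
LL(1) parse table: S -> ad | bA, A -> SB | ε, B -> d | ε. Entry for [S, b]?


For [S, b]: 'b' ∈ FIRST(bA)
Entry: S -> bA


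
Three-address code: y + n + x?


Break into single-operator statements:
t1 = y + n
t2 = t1 + x


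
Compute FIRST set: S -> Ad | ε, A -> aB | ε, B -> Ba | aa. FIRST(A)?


Per alternative of A: FIRST(aB) = {a}; FIRST(ε) = {ε}
FIRST(A) = {a, ε}


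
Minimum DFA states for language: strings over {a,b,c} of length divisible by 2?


Track length mod 2: states 0..1, accept at 0
Minimal DFA: 2 states


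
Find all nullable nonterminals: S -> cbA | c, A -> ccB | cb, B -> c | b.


A nonterminal is nullable iff some alternative derives ε (directly, or every symbol in it is nullable)
Nullable: {}


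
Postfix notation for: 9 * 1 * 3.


Left to right (same or higher precedence on left)
Postfix: 9 1 * 3 *


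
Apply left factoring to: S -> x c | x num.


Common prefix: 'x'
Factored: S -> x S', S' -> c | num


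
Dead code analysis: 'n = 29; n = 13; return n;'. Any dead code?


first assignment to n is overwritten before any read
Dead: 'n = 29'


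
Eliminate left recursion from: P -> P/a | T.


Left-recursive alternatives: P/a; non-recursive: T
Introduce P': P -> TP', P' -> /aP' | ε


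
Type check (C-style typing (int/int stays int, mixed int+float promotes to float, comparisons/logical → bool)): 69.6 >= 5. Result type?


Operand types: float >= int
Rule: comparison yields bool
Result type: bool


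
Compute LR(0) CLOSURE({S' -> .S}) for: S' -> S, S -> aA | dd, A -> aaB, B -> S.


Start: S' -> .S
For each item with dot before a nonterminal B, add B -> .γ for every B-production
Closure: [S' -> .S, S -> .aA, S -> .dd]


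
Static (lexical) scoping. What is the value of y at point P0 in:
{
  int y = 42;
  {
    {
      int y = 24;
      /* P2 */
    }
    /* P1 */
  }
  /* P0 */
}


y declared in the same block as P0
y = 42


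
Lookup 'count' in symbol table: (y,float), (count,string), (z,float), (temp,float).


Lookup 'count' → type string


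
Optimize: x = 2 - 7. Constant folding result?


2 - 7 = -5 at compile time
Optimized: x = -5


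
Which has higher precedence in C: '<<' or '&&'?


'<<' is shift (level 8); '&&' is logical AND (level 2)
Higher level binds tighter
'<<' has higher precedence than '&&'


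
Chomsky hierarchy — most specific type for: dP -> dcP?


LHS has context (more than one symbol) and |LHS| ≤ |RHS|
Classification: Type 1 (Context-Sensitive)


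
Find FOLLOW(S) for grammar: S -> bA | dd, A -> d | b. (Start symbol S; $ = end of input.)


$ ∈ FOLLOW(S). For each A -> αBβ: add FIRST(β)\{ε} to FOLLOW(B); if β nullable, add FOLLOW(A).
FOLLOW(S) = {$}


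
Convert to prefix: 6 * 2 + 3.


left-to-right (same/higher precedence on left): tree is (+ (* 6 2) 3)
Prefix: + * 6 2 3


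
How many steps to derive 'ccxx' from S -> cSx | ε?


Derivation: S => cSx => ccSxx => ccxx
Steps: 3


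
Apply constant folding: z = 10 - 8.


10 - 8 = 2 at compile time
Optimized: z = 2


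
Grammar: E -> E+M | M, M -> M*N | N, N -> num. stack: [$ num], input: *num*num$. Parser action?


'num' on top is the handle for N -> num
Action: reduce (N -> num)


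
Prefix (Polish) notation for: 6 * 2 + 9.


left-to-right (same/higher precedence on left): tree is (+ (* 6 2) 9)
Prefix: + * 6 2 9


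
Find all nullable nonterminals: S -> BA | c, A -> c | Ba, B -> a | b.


A nonterminal is nullable iff some alternative derives ε (directly, or every symbol in it is nullable)
Nullable: {}


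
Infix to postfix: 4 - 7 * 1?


* has higher precedence, evaluate 7*1 first
Postfix: 4 7 1 * -


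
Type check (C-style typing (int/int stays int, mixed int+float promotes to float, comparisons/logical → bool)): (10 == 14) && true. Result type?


Operand types: bool && bool
Rule: logical operators take bool operands and yield bool
Result type: bool


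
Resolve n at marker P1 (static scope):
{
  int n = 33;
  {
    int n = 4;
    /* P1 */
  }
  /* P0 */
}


n declared in the same block as P1
n = 4


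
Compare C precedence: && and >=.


'>=' is relational (level 7); '&&' is logical AND (level 2)
Higher level binds tighter
'>=' has higher precedence than '&&'


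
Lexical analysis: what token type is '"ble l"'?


Pattern: double-quoted sequence
Type: STRING_LITERAL


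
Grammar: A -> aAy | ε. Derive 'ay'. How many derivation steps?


Derivation: A => aAy => ay
Steps: 2


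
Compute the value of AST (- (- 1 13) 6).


Evaluate inner: (- 1 13) = -12
Evaluate root: (- -12 6) = -18
Result: -18


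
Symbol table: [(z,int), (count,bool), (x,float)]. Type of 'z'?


Lookup 'z' → type int


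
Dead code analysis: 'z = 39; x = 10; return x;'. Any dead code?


z is assigned but never read
Dead: 'z = 39'


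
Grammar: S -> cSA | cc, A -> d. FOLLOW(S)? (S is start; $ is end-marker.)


$ ∈ FOLLOW(S). For each A -> αBβ: add FIRST(β)\{ε} to FOLLOW(B); if β nullable, add FOLLOW(A).
FOLLOW(S) = {$, d}


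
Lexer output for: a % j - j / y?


Scan left to right, longest-match per lexeme
Tokens: ID(a), OP(%), ID(j), OP(-), ID(j), OP(/), ID(y)


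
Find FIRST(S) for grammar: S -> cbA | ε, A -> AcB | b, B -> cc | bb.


Per alternative of S: FIRST(cbA) = {c}; FIRST(ε) = {ε}
FIRST(S) = {c, ε}


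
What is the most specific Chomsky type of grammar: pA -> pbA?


LHS has context (more than one symbol) and |LHS| ≤ |RHS|
Classification: Type 1 (Context-Sensitive)


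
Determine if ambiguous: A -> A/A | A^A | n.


'n/n^n' has two parse trees (no precedence encoded between / and ^)
Ambiguous


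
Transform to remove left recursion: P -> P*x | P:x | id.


Left-recursive alternatives: P*x, P:x; non-recursive: id
Introduce P': P -> idP', P' -> *xP' | :xP' | ε


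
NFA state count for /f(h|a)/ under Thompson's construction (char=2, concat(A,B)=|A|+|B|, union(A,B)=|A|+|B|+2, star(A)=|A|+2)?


Syntax tree has 3 char leaf(s), 1 union(s), 0 star(s)
chars contribute 3×2 = 6; each union adds +2; each star adds +2
Total: 6 + 2 + 0 = 8 states


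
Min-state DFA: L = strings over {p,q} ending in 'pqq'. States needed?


Track the longest suffix of input matching a prefix of 'pqq': 4 classes (prefixes of length 0..3)
Minimal DFA: 4 states


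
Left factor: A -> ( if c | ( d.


Common prefix: '('
Factored: A -> ( A', A' -> if c | d


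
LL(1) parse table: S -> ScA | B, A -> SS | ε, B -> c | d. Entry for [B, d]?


For [B, d]: 'd' ∈ FIRST(d)
Entry: B -> d


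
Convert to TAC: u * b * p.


Break into single-operator statements:
t1 = u * b
t2 = t1 * p


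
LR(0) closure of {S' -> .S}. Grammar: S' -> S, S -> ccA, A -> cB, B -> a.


Start: S' -> .S
For each item with dot before a nonterminal B, add B -> .γ for every B-production
Closure: [S' -> .S, S -> .ccA]


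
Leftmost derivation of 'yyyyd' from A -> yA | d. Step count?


Derivation: A => yA => yyA => yyyA => yyyyA => yyyyd
Steps: 5


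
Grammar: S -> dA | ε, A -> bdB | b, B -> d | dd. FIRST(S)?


Per alternative of S: FIRST(dA) = {d}; FIRST(ε) = {ε}
FIRST(S) = {d, ε}


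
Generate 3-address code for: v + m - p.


Break into single-operator statements:
t1 = v + m
t2 = t1 - p


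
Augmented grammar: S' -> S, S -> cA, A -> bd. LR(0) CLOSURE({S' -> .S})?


Start: S' -> .S
For each item with dot before a nonterminal B, add B -> .γ for every B-production
Closure: [S' -> .S, S -> .cA]


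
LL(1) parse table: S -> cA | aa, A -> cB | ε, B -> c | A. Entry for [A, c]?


For [A, c]: 'c' ∈ FIRST(cB)
Entry: A -> cB


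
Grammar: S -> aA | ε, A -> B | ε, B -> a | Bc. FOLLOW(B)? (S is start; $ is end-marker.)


$ ∈ FOLLOW(S). For each A -> αBβ: add FIRST(β)\{ε} to FOLLOW(B); if β nullable, add FOLLOW(A).
FOLLOW(B) = {$, c}


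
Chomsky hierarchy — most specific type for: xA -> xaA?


LHS has context (more than one symbol) and |LHS| ≤ |RHS|
Classification: Type 1 (Context-Sensitive)


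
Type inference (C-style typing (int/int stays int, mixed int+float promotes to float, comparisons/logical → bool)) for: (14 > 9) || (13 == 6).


Operand types: bool || bool
Rule: logical operators take bool operands and yield bool
Result type: bool


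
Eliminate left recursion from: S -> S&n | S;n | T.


Left-recursive alternatives: S&n, S;n; non-recursive: T
Introduce S': S -> TS', S' -> &nS' | ;nS' | ε


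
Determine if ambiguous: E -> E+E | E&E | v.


'v+v&v' has two parse trees (no precedence encoded between + and &)
Ambiguous


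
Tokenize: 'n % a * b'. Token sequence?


Scan left to right, longest-match per lexeme
Tokens: ID(n), OP(%), ID(a), OP(*), ID(b)


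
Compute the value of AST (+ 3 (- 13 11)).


Evaluate inner: (- 13 11) = 2
Evaluate root: (+ 3 2) = 5
Result: 5


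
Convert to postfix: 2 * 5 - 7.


Left to right (same or higher precedence on left)
Postfix: 2 5 * 7 -


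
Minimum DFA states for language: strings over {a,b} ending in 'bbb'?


Track the longest suffix of input matching a prefix of 'bbb': 4 classes (prefixes of length 0..3)
Minimal DFA: 4 states


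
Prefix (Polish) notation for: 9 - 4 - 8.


left-to-right (same/higher precedence on left): tree is (- (- 9 4) 8)
Prefix: - - 9 4 8


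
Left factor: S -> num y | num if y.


Common prefix: 'num'
Factored: S -> num S', S' -> y | if y


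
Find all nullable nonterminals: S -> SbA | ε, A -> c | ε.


A nonterminal is nullable iff some alternative derives ε (directly, or every symbol in it is nullable)
Nullable: {A, S}


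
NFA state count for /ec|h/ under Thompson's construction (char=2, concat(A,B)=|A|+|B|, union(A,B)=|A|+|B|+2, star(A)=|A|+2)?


Syntax tree has 3 char leaf(s), 1 union(s), 0 star(s)
chars contribute 3×2 = 6; each union adds +2; each star adds +2
Total: 6 + 2 + 0 = 8 states


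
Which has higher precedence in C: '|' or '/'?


'/' is multiplicative (level 10); '|' is bitwise OR (level 3)
Higher level binds tighter
'/' has higher precedence than '|'


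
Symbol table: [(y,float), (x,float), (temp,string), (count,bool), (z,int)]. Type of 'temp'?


Lookup 'temp' → type string


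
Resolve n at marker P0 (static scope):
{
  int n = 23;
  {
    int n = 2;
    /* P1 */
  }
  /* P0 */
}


n declared in the same block as P0
n = 23


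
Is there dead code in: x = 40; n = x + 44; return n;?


x is read by n's definition; n is returned
No dead code


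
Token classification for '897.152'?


Pattern: digits with a decimal point
Type: FLOAT_LITERAL


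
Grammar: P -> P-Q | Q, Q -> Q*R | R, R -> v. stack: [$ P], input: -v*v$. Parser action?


shift '-' to continue P -> P-Q
Action: shift


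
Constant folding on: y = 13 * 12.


13 * 12 = 156 at compile time
Optimized: y = 156


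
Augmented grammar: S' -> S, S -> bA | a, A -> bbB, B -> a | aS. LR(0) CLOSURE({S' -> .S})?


Start: S' -> .S
For each item with dot before a nonterminal B, add B -> .γ for every B-production
Closure: [S' -> .S, S -> .bA, S -> .a]


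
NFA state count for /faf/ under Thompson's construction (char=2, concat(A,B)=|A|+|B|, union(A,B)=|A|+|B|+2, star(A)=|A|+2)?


Syntax tree has 3 char leaf(s), 0 union(s), 0 star(s)
chars contribute 3×2 = 6; each union adds +2; each star adds +2
Total: 6 + 0 + 0 = 6 states


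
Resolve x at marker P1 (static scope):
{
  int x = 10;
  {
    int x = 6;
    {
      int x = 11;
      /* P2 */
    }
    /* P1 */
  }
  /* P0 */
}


x declared in the same block as P1
x = 6


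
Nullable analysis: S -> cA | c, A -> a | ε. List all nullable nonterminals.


A nonterminal is nullable iff some alternative derives ε (directly, or every symbol in it is nullable)
Nullable: {A}


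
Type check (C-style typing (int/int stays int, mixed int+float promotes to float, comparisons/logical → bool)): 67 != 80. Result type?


Operand types: int != int
Rule: comparison yields bool
Result type: bool


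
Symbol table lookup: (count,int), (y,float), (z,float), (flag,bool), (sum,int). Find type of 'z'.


Lookup 'z' → type float


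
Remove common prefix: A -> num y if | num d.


Common prefix: 'num'
Factored: A -> num A', A' -> y if | d


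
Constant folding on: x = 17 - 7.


17 - 7 = 10 at compile time
Optimized: x = 10


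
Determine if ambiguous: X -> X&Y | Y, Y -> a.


precedence layered via separate nonterminal Y: deterministic
Unambiguous


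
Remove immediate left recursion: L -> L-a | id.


Left-recursive alternatives: L-a; non-recursive: id
Introduce L': L -> idL', L' -> -aL' | ε


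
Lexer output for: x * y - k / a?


Scan left to right, longest-match per lexeme
Tokens: ID(x), OP(*), ID(y), OP(-), ID(k), OP(/), ID(a)


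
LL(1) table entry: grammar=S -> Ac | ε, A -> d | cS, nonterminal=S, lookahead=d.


For [S, d]: 'd' ∈ FIRST(Ac)
Entry: S -> Ac


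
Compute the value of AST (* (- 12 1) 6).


Evaluate inner: (- 12 1) = 11
Evaluate root: (* 11 6) = 66
Result: 66


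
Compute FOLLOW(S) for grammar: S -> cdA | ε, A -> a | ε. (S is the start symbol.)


$ ∈ FOLLOW(S). For each A -> αBβ: add FIRST(β)\{ε} to FOLLOW(B); if β nullable, add FOLLOW(A).
FOLLOW(S) = {$}


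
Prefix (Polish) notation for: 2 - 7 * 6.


'*' binds tighter: tree is (- 2 (* 7 6))
Prefix: - 2 * 7 6


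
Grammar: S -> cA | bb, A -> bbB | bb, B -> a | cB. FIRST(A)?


Per alternative of A: FIRST(bbB) = {b}; FIRST(bb) = {b}
FIRST(A) = {b}


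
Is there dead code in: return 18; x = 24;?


statement follows a return and is unreachable
Dead: 'x = 24'


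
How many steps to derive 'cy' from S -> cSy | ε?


Derivation: S => cSy => cy
Steps: 2


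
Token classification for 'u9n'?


Pattern: letter/underscore followed by alphanumerics, not a keyword
Type: IDENTIFIER


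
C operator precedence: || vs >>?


'>>' is shift (level 8); '||' is logical OR (level 1)
Higher level binds tighter
'>>' has higher precedence than '||'


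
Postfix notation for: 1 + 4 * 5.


* has higher precedence, evaluate 4*5 first
Postfix: 1 4 5 * +


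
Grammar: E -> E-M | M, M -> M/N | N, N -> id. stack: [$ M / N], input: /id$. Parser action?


handle 'M/N' on top
Action: reduce (M -> M/N)


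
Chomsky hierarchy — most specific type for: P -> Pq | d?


Left-linear: every RHS is a terminal or one nonterminal followed by a terminal
Classification: Type 3 (Regular)


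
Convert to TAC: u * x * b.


Break into single-operator statements:
t1 = u * x
t2 = t1 * b


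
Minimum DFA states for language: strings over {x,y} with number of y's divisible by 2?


Track (count of y) mod 2: states 0..1, accept at 0
Minimal DFA: 2 states


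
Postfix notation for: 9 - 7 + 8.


Left to right (same or higher precedence on left)
Postfix: 9 7 - 8 +


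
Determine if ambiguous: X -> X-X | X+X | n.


'n-n+n' has two parse trees (no precedence encoded between - and +)
Ambiguous


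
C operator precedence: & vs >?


'>' is relational (level 7); '&' is bitwise AND (level 5)
Higher level binds tighter
'>' has higher precedence than '&'


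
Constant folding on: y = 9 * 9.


9 * 9 = 81 at compile time
Optimized: y = 81


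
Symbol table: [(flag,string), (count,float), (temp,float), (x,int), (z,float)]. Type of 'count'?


Lookup 'count' → type float


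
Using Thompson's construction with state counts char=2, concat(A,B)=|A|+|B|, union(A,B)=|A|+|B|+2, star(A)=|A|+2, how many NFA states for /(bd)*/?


Syntax tree has 2 char leaf(s), 0 union(s), 1 star(s)
chars contribute 2×2 = 4; each union adds +2; each star adds +2
Total: 4 + 0 + 2 = 6 states


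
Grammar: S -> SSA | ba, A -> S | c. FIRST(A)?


Per alternative of A: FIRST(S) = {b}; FIRST(c) = {c}
FIRST(A) = {b, c}


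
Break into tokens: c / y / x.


Scan left to right, longest-match per lexeme
Tokens: ID(c), OP(/), ID(y), OP(/), ID(x)


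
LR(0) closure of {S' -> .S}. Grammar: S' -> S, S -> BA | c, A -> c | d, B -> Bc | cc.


Start: S' -> .S
For each item with dot before a nonterminal B, add B -> .γ for every B-production
Closure: [S' -> .S, S -> .BA, S -> .c, B -> .Bc, B -> .cc]


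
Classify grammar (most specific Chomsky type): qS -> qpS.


LHS has context (more than one symbol) and |LHS| ≤ |RHS|
Classification: Type 1 (Context-Sensitive)


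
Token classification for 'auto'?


Pattern: reserved word
Type: KEYWORD


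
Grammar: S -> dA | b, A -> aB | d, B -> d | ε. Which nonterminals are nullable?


A nonterminal is nullable iff some alternative derives ε (directly, or every symbol in it is nullable)
Nullable: {B}


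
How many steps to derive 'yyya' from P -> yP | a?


Derivation: P => yP => yyP => yyyP => yyya
Steps: 4


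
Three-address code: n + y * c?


Break into single-operator statements:
t1 = y * c
t2 = n + t1


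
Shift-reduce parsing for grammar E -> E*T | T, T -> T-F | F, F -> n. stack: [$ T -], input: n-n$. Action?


no handle; shift 'n'
Action: shift


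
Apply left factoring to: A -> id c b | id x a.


Common prefix: 'id'
Factored: A -> id A', A' -> c b | x a


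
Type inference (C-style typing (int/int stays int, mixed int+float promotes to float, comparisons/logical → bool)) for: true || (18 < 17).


Operand types: bool || bool
Rule: logical operators take bool operands and yield bool
Result type: bool


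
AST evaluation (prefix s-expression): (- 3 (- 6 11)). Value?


Evaluate inner: (- 6 11) = -5
Evaluate root: (- 3 -5) = 8
Result: 8


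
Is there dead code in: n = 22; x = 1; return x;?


n is assigned but never read
Dead: 'n = 22'


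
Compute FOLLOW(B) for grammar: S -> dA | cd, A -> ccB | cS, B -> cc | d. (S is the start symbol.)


$ ∈ FOLLOW(S). For each A -> αBβ: add FIRST(β)\{ε} to FOLLOW(B); if β nullable, add FOLLOW(A).
FOLLOW(B) = {$}


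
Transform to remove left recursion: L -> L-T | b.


Left-recursive alternatives: L-T; non-recursive: b
Introduce L': L -> bL', L' -> -TL' | ε


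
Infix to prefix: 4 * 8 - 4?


left-to-right (same/higher precedence on left): tree is (- (* 4 8) 4)
Prefix: - * 4 8 4


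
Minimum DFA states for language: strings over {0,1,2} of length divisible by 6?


Track length mod 6: states 0..5, accept at 0
Minimal DFA: 6 states


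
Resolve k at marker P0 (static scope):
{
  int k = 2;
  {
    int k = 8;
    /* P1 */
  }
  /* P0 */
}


k declared in the same block as P0
k = 2


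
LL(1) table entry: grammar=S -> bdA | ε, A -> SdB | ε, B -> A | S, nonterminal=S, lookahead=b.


For [S, b]: 'b' ∈ FIRST(bdA)
Entry: S -> bdA


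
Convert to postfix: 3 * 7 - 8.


Left to right (same or higher precedence on left)
Postfix: 3 7 * 8 -


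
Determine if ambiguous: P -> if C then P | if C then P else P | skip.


dangling else: 'if C then if C then skip else skip' parses two ways
Ambiguous


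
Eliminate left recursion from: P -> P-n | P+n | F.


Left-recursive alternatives: P-n, P+n; non-recursive: F
Introduce P': P -> FP', P' -> -nP' | +nP' | ε
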